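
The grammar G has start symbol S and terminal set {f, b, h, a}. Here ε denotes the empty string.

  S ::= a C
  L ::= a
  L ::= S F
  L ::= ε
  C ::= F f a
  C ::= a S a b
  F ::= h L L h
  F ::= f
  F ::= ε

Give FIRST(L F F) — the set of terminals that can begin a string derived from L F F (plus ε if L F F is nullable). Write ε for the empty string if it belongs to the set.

{ε, a, f, h}

FIRST(S): from S::=a C we get {a}. So FIRST(S) = {a}.
FIRST(F): from F::=h L L h we get {h}; from F::=f we get {f}; from F::=ε we get {ε}. So FIRST(F) = {ε, f, h}.
FIRST(L): from L::=a we get {a}; from L::=S F we get {a}; from L::=ε we get {ε}. So FIRST(L) = {ε, a}.
FIRST(C): from C::=F f a we get {f, h}; from C::=a S a b we get {a}. So FIRST(C) = {a, f, h}.
FIRST(L F F): take FIRST of each symbol in turn, carrying on past any symbol whose FIRST contains ε; result {ε, a, f, h}.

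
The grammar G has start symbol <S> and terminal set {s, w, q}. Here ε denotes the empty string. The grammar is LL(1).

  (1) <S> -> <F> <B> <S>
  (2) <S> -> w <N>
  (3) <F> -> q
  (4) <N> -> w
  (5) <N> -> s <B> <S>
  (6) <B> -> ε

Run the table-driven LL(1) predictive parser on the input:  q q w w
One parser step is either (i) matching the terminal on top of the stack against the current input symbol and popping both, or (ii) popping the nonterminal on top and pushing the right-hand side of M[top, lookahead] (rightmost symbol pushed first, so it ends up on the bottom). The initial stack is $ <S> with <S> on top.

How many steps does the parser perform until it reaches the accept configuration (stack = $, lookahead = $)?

      Stack          Input      Action
   1  $ <S>          q q w w $  expand <S> -> <F> <B> <S>
   2  $ <S> <B> <F>  q q w w $  expand <F> -> q
   3  $ <S> <B> q    q q w w $  match q
   4  $ <S> <B>      q w w $    expand <B> -> ε
   5  $ <S>          q w w $    expand <S> -> <F> <B> <S>
   6  $ <S> <B> <F>  q w w $    expand <F> -> q
   7  $ <S> <B> q    q w w $    match q
   8  $ <S> <B>      w w $      expand <B> -> ε
   9  $ <S>          w w $      expand <S> -> w <N>
  10  $ <N> w        w w $      match w
  11  $ <N>          w $        expand <N> -> w
  12  $ w            w $        match w
Accept reached after 12 steps.

12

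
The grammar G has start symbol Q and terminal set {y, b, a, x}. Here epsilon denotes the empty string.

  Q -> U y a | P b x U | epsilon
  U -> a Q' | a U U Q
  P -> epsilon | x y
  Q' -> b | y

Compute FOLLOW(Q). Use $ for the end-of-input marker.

FIRST(U): from U->a Q' we get {a}; from U->a U U Q we get {a}. So FIRST(U) = {a}.
FIRST(P): from P->epsilon we get {epsilon}; from P->x y we get {x}. So FIRST(P) = {epsilon, x}.
FIRST(Q'): from Q'->b we get {b}; from Q'->y we get {y}. So FIRST(Q') = {b, y}.
FIRST(Q): from Q->U y a we get {a}; from Q->P b x U we get {b, x}; from Q->epsilon we get {epsilon}. So FIRST(Q) = {epsilon, a, b, x}.
FOLLOW(Q) includes $ since Q is the start symbol.
FOLLOW(P): in Q->P b x U, P is followed by b x U with FIRST {b}. Thus FOLLOW(P) = {b}.
FOLLOW(Q): in U->a U U Q, the suffix after Q is empty, so FOLLOW(Q) ⊇ FOLLOW(U) = {$, a, b, x, y}. Thus FOLLOW(Q) = {$, a, b, x, y}.
FOLLOW(U): in Q->U y a, U is followed by y a with FIRST {y}; in Q->P b x U, the suffix after U is empty, so FOLLOW(U) ⊇ FOLLOW(Q) = {$, a, b, x, y}; in U->a U U Q (occurrence 1), U is followed by U Q with FIRST {a}; in U->a U U Q (occurrence 2), U is followed by Q with FIRST {epsilon, a, b, x}; in U->a U U Q (occurrence 2), the suffix after U is nullable (adds nothing new). Thus FOLLOW(U) = {$, a, b, x, y}.
FOLLOW(Q'): in U->a Q', the suffix after Q' is empty, so FOLLOW(Q') ⊇ FOLLOW(U) = {$, a, b, x, y}. Thus FOLLOW(Q') = {$, a, b, x, y}.

{$, a, b, x, y}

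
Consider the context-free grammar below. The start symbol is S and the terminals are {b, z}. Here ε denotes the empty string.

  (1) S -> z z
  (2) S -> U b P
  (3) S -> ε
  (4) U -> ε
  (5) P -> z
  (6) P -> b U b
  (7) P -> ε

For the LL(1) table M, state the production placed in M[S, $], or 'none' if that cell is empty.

S -> ε

FIRST(U) = {ε}
FIRST(P) = {ε, b, z}
FIRST(S) = {ε, b, z}  (via U b P)
FOLLOW(S) includes $ since S is the start symbol.
FOLLOW(S): S appears on no right-hand side. Thus FOLLOW(S) = {$}.
For S -> z z: FIRST(z z) = {z}, so it goes in M[S, t] for t ∈ {z}.
For S -> U b P: FIRST(U b P) = {b}, so it goes in M[S, t] for t ∈ {b}.
For S -> ε: FIRST(ε) = {ε}, so it goes in M[S, t] for t ∈ {}; since ε ∈ FIRST, also for every t ∈ FOLLOW(S) = {$}.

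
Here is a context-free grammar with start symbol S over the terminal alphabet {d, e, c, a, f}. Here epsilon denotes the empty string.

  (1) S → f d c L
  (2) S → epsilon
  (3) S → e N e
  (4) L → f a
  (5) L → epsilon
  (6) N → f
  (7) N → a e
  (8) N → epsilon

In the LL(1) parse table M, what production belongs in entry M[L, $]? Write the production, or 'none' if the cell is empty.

FIRST(S): from S→f d c L we get {f}; from S→epsilon we get {epsilon}; from S→e N e we get {e}. So FIRST(S) = {epsilon, e, f}.
FIRST(L): from L→f a we get {f}; from L→epsilon we get {epsilon}. So FIRST(L) = {epsilon, f}.
FIRST(N): from N→f we get {f}; from N→a e we get {a}; from N→epsilon we get {epsilon}. So FIRST(N) = {epsilon, a, f}.
FOLLOW(S) includes $ since S is the start symbol.
FOLLOW(S): S appears on no right-hand side. Thus FOLLOW(S) = {$}.
FOLLOW(L): in S→f d c L, the suffix after L is empty, so FOLLOW(L) ⊇ FOLLOW(S) = {$}. Thus FOLLOW(L) = {$}.
For L → f a: FIRST(f a) = {f}, so it goes in M[L, t] for t ∈ {f}.
For L → epsilon: FIRST(epsilon) = {epsilon}, so it goes in M[L, t] for t ∈ {}; since epsilon ∈ FIRST, also for every t ∈ FOLLOW(L) = {$}.

L → epsilon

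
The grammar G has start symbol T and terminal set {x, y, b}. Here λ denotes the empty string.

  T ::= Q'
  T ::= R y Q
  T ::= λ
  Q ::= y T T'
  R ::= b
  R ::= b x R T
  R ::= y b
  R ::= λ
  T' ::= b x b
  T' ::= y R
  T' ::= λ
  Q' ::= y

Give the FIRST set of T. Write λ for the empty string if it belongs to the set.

FIRST(Q): from Q::=y T T' we get {y}. So FIRST(Q) = {y}.
FIRST(R): from R::=b we get {b}; from R::=b x R T we get {b}; from R::=y b we get {y}; from R::=λ we get {λ}. So FIRST(R) = {λ, b, y}.
FIRST(T'): from T'::=b x b we get {b}; from T'::=y R we get {y}; from T'::=λ we get {λ}. So FIRST(T') = {λ, b, y}.
FIRST(Q'): from Q'::=y we get {y}. So FIRST(Q') = {y}.
FIRST(T): from T::=Q' we get {y}; from T::=R y Q we get {b, y}; from T::=λ we get {λ}. So FIRST(T) = {λ, b, y}.

{λ, b, y}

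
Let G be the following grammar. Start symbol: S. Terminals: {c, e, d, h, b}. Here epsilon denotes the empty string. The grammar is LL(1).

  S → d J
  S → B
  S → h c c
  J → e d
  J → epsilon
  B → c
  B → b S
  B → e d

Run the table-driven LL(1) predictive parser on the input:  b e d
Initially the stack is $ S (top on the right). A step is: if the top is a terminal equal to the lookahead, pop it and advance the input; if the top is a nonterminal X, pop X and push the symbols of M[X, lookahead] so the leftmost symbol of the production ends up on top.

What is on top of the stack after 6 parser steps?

d

step 1: stack=$ S  input=b e d $  — expand S → B
step 2: stack=$ B  input=b e d $  — expand B → b S
step 3: stack=$ S b  input=b e d $  — match b
step 4: stack=$ S  input=e d $  — expand S → B
step 5: stack=$ B  input=e d $  — expand B → e d
step 6: stack=$ d e  input=e d $  — match e
Stack after step 6: $ d (top = d).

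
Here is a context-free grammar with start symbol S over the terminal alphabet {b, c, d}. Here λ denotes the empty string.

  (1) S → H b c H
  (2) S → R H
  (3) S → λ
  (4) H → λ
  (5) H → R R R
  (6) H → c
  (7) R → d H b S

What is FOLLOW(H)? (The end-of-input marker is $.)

{$, b, c, d}

FIRST(R): from R→d H b S we get {d}. So FIRST(R) = {d}.
FIRST(H): from H→λ we get {λ}; from H→R R R we get {d}; from H→c we get {c}. So FIRST(H) = {λ, c, d}.
FIRST(S): from S→H b c H we get {b, c, d}; from S→R H we get {d}; from S→λ we get {λ}. So FIRST(S) = {λ, b, c, d}.
FOLLOW(S) includes $ since S is the start symbol.
FOLLOW(S): in R→d H b S, the suffix after S is empty, so FOLLOW(S) ⊇ FOLLOW(R) = {$, b, c, d}. Thus FOLLOW(S) = {$, b, c, d}.
FOLLOW(H): in S→H b c H (occurrence 1), H is followed by b c H with FIRST {b}; in S→H b c H (occurrence 2), the suffix after H is empty, so FOLLOW(H) ⊇ FOLLOW(S) = {$, b, c, d}; in S→R H, the suffix after H is empty, so FOLLOW(H) ⊇ FOLLOW(S) = {$, b, c, d}; in R→d H b S, H is followed by b S with FIRST {b}. Thus FOLLOW(H) = {$, b, c, d}.
FOLLOW(R): in S→R H, R is followed by H with FIRST {λ, c, d}; in S→R H, the suffix after R is nullable, so FOLLOW(R) ⊇ FOLLOW(S) = {$, b, c, d}; in H→R R R (occurrence 1), R is followed by R R with FIRST {d}; in H→R R R (occurrence 2), R is followed by R with FIRST {d}; in H→R R R (occurrence 3), the suffix after R is empty, so FOLLOW(R) ⊇ FOLLOW(H) = {$, b, c, d}. Thus FOLLOW(R) = {$, b, c, d}.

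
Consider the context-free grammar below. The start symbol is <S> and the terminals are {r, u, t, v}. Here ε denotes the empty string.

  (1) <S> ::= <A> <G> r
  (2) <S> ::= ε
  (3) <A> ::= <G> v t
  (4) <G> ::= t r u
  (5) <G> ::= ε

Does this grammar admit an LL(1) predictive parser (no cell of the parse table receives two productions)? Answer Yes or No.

FIRST(<S>) = {ε, t, v}
FIRST(<A>) = {t, v}
FIRST(<G>) = {ε, t}
FOLLOW(<S>) = {$}
FOLLOW(<A>) = {r, t}
FOLLOW(<G>) = {r, v}
Each cell of M receives at most one production.

Yes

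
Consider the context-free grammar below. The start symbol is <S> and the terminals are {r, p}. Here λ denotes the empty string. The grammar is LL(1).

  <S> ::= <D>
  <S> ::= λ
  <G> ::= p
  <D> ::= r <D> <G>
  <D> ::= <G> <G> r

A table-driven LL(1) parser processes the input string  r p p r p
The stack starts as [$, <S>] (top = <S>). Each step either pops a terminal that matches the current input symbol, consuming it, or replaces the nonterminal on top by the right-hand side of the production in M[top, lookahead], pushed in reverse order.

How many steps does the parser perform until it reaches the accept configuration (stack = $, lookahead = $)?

      Stack            Input        Action
   1  $ <S>            r p p r p $  expand <S> ::= <D>
   2  $ <D>            r p p r p $  expand <D> ::= r <D> <G>
   3  $ <G> <D> r      r p p r p $  match r
   4  $ <G> <D>        p p r p $    expand <D> ::= <G> <G> r
   5  $ <G> r <G> <G>  p p r p $    expand <G> ::= p
   6  $ <G> r <G> p    p p r p $    match p
   7  $ <G> r <G>      p r p $      expand <G> ::= p
   8  $ <G> r p        p r p $      match p
   9  $ <G> r          r p $        match r
  10  $ <G>            p $          expand <G> ::= p
  11  $ p              p $          match p
Accept reached after 11 steps.

11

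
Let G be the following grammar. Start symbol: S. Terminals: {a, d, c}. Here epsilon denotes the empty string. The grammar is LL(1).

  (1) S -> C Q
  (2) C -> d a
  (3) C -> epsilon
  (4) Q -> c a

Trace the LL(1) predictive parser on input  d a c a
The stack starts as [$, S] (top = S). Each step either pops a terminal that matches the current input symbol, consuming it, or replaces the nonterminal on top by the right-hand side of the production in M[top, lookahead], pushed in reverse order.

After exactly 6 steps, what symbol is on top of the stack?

a

step 1: stack=$ S  input=d a c a $  — expand S -> C Q
step 2: stack=$ Q C  input=d a c a $  — expand C -> d a
step 3: stack=$ Q a d  input=d a c a $  — match d
step 4: stack=$ Q a  input=a c a $  — match a
step 5: stack=$ Q  input=c a $  — expand Q -> c a
step 6: stack=$ a c  input=c a $  — match c
Stack after step 6: $ a (top = a).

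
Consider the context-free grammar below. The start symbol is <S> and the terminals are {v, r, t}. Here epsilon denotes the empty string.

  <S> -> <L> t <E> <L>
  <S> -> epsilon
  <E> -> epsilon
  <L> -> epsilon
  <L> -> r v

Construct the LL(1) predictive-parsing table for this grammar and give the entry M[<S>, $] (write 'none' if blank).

FIRST(<E>) = {epsilon}
FIRST(<L>) = {epsilon, r}
FIRST(<S>) = {epsilon, r, t}  (via <L> t <E> <L>)
FOLLOW(<S>) includes $ since <S> is the start symbol.
FOLLOW(<S>): <S> appears on no right-hand side. Thus FOLLOW(<S>) = {$}.
For <S> -> <L> t <E> <L>: FIRST(<L> t <E> <L>) = {r, t}, so it goes in M[<S>, t] for t ∈ {r, t}.
For <S> -> epsilon: FIRST(epsilon) = {epsilon}, so it goes in M[<S>, t] for t ∈ {}; since epsilon ∈ FIRST, also for every t ∈ FOLLOW(<S>) = {$}.

<S> -> epsilon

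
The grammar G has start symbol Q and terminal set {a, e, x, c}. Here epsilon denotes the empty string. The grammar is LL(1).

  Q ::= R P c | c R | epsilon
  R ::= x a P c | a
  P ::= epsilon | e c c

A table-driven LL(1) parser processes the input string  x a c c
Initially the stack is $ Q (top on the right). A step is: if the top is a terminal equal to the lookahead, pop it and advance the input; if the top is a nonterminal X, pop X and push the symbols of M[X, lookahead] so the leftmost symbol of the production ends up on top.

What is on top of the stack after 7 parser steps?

     Stack          Input      Action
  1  $ Q            x a c c $  expand Q ::= R P c
  2  $ c P R        x a c c $  expand R ::= x a P c
  3  $ c P c P a x  x a c c $  match x
  4  $ c P c P a    a c c $    match a
  5  $ c P c P      c c $      expand P ::= epsilon
  6  $ c P c        c c $      match c
  7  $ c P          c $        expand P ::= epsilon
Stack after step 7: $ c (top = c).

c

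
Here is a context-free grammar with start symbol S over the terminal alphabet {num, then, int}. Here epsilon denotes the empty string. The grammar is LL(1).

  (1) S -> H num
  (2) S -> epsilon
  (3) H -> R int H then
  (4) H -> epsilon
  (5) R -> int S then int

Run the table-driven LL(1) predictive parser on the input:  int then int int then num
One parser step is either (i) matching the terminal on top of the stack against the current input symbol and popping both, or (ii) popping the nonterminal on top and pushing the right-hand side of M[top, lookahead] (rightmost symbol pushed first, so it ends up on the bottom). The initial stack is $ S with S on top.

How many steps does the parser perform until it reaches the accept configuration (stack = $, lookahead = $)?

11

step 1: stack=$ S  input=int then int int then num $  — expand S -> H num
step 2: stack=$ num H  input=int then int int then num $  — expand H -> R int H then
step 3: stack=$ num then H int R  input=int then int int then num $  — expand R -> int S then int
step 4: stack=$ num then H int int then S int  input=int then int int then num $  — match int
step 5: stack=$ num then H int int then S  input=then int int then num $  — expand S -> epsilon
step 6: stack=$ num then H int int then  input=then int int then num $  — match then
step 7: stack=$ num then H int int  input=int int then num $  — match int
step 8: stack=$ num then H int  input=int then num $  — match int
step 9: stack=$ num then H  input=then num $  — expand H -> epsilon
step 10: stack=$ num then  input=then num $  — match then
step 11: stack=$ num  input=num $  — match num
Accept reached after 11 steps.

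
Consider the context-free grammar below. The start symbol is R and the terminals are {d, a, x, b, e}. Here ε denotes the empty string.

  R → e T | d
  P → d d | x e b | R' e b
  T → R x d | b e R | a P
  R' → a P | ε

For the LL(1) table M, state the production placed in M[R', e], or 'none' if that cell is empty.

FIRST(R): from R→e T we get {e}; from R→d we get {d}. So FIRST(R) = {d, e}.
FIRST(R'): from R'→a P we get {a}; from R'→ε we get {ε}. So FIRST(R') = {ε, a}.
FIRST(P): from P→d d we get {d}; from P→x e b we get {x}; from P→R' e b we get {a, e}. So FIRST(P) = {a, d, e, x}.
FIRST(T): from T→R x d we get {d, e}; from T→b e R we get {b}; from T→a P we get {a}. So FIRST(T) = {a, b, d, e}.
FOLLOW(R) includes $ since R is the start symbol.
FOLLOW(R'): in P→R' e b, R' is followed by e b with FIRST {e}. Thus FOLLOW(R') = {e}.
For R' → a P: FIRST(a P) = {a}, so it goes in M[R', t] for t ∈ {a}.
For R' → ε: FIRST(ε) = {ε}, so it goes in M[R', t] for t ∈ {}; since ε ∈ FIRST, also for every t ∈ FOLLOW(R') = {e}.

R' → ε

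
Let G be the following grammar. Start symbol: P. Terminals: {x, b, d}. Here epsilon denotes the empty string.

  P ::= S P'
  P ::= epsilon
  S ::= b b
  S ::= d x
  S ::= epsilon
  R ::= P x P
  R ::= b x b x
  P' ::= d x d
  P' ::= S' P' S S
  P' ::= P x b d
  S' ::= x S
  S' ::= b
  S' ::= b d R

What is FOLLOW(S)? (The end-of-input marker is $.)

{$, b, d, x}

FIRST(S): from S::=b b we get {b}; from S::=d x we get {d}; from S::=epsilon we get {epsilon}. So FIRST(S) = {epsilon, b, d}.
FIRST(S'): from S'::=x S we get {x}; from S'::=b we get {b}; from S'::=b d R we get {b}. So FIRST(S') = {b, x}.
FIRST(P): from P::=S P' we get {b, d, x}; from P::=epsilon we get {epsilon}. So FIRST(P) = {epsilon, b, d, x}.
FIRST(R): from R::=P x P we get {b, d, x}; from R::=b x b x we get {b}. So FIRST(R) = {b, d, x}.
FIRST(P'): from P'::=d x d we get {d}; from P'::=S' P' S S we get {b, x}; from P'::=P x b d we get {b, d, x}. So FIRST(P') = {b, d, x}.
FOLLOW(P) includes $ since P is the start symbol.
FOLLOW(S'): in P'::=S' P' S S, S' is followed by P' S S with FIRST {b, d, x}. Thus FOLLOW(S') = {b, d, x}.
FOLLOW(R): in S'::=b d R, the suffix after R is empty, so FOLLOW(R) ⊇ FOLLOW(S') = {b, d, x}. Thus FOLLOW(R) = {b, d, x}.
FOLLOW(P): in R::=P x P (occurrence 1), P is followed by x P with FIRST {x}; in R::=P x P (occurrence 2), the suffix after P is empty, so FOLLOW(P) ⊇ FOLLOW(R) = {b, d, x}; in P'::=P x b d, P is followed by x b d with FIRST {x}. Thus FOLLOW(P) = {$, b, d, x}.
FOLLOW(P'): in P::=S P', the suffix after P' is empty, so FOLLOW(P') ⊇ FOLLOW(P) = {$, b, d, x}; in P'::=S' P' S S, P' is followed by S S with FIRST {epsilon, b, d}; in P'::=S' P' S S, the suffix after P' is nullable (adds nothing new). Thus FOLLOW(P') = {$, b, d, x}.
FOLLOW(S): in P::=S P', S is followed by P' with FIRST {b, d, x}; in P'::=S' P' S S (occurrence 1), S is followed by S with FIRST {epsilon, b, d}; in P'::=S' P' S S (occurrence 1), the suffix after S is nullable, so FOLLOW(S) ⊇ FOLLOW(P') = {$, b, d, x}; in P'::=S' P' S S (occurrence 2), the suffix after S is empty, so FOLLOW(S) ⊇ FOLLOW(P') = {$, b, d, x}; in S'::=x S, the suffix after S is empty, so FOLLOW(S) ⊇ FOLLOW(S') = {b, d, x}. Thus FOLLOW(S) = {$, b, d, x}.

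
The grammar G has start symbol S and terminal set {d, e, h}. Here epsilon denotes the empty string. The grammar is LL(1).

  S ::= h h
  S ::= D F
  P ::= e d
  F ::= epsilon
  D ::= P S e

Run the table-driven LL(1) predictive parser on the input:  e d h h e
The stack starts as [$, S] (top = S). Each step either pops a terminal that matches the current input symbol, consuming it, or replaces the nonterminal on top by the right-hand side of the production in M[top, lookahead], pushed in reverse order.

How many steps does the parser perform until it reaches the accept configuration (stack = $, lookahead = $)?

step 1: stack=$ S  input=e d h h e $  — expand S ::= D F
step 2: stack=$ F D  input=e d h h e $  — expand D ::= P S e
step 3: stack=$ F e S P  input=e d h h e $  — expand P ::= e d
step 4: stack=$ F e S d e  input=e d h h e $  — match e
step 5: stack=$ F e S d  input=d h h e $  — match d
step 6: stack=$ F e S  input=h h e $  — expand S ::= h h
step 7: stack=$ F e h h  input=h h e $  — match h
step 8: stack=$ F e h  input=h e $  — match h
step 9: stack=$ F e  input=e $  — match e
step 10: stack=$ F  input=$  — expand F ::= epsilon
Accept reached after 10 steps.

10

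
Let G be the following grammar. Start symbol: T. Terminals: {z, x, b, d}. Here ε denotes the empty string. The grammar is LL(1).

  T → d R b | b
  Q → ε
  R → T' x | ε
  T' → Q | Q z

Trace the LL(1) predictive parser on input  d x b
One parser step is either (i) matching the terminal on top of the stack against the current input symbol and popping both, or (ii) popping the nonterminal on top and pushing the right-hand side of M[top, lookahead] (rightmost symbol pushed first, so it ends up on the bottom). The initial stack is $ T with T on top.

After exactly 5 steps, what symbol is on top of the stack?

     Stack     Input    Action
  1  $ T       d x b $  expand T → d R b
  2  $ b R d   d x b $  match d
  3  $ b R     x b $    expand R → T' x
  4  $ b x T'  x b $    expand T' → Q
  5  $ b x Q   x b $    expand Q → ε
Stack after step 5: $ b x (top = x).

x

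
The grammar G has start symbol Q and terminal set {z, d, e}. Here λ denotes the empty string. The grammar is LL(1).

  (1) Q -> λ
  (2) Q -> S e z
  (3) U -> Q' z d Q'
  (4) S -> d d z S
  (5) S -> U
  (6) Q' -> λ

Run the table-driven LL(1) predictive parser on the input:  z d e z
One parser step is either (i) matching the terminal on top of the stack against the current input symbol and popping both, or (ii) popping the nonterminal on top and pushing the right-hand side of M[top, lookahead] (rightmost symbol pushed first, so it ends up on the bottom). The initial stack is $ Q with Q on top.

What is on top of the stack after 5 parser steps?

d

     Stack            Input      Action
  1  $ Q              z d e z $  expand Q -> S e z
  2  $ z e S          z d e z $  expand S -> U
  3  $ z e U          z d e z $  expand U -> Q' z d Q'
  4  $ z e Q' d z Q'  z d e z $  expand Q' -> λ
  5  $ z e Q' d z     z d e z $  match z
Stack after step 5: $ z e Q' d (top = d).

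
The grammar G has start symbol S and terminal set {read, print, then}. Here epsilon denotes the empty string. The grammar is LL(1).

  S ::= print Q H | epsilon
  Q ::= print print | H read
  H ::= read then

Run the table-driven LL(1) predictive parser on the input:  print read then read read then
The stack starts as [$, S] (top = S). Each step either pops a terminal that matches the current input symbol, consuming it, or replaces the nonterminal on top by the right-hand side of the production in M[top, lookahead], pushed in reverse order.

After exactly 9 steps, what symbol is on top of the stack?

then

     Stack               Input                             Action
  1  $ S                 print read then read read then $  expand S ::= print Q H
  2  $ H Q print         print read then read read then $  match print
  3  $ H Q               read then read read then $        expand Q ::= H read
  4  $ H read H          read then read read then $        expand H ::= read then
  5  $ H read then read  read then read read then $        match read
  6  $ H read then       then read read then $             match then
  7  $ H read            read read then $                  match read
  8  $ H                 read then $                       expand H ::= read then
  9  $ then read         read then $                       match read
Stack after step 9: $ then (top = then).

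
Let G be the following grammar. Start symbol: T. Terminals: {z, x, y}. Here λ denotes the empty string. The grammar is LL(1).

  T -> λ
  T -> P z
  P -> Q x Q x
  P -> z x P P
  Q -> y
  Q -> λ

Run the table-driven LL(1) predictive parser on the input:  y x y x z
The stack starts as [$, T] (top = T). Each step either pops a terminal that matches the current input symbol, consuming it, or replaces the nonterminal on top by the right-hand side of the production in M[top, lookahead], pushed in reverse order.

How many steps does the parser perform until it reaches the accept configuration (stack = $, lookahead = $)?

step 1: stack=$ T  input=y x y x z $  — expand T -> P z
step 2: stack=$ z P  input=y x y x z $  — expand P -> Q x Q x
step 3: stack=$ z x Q x Q  input=y x y x z $  — expand Q -> y
step 4: stack=$ z x Q x y  input=y x y x z $  — match y
step 5: stack=$ z x Q x  input=x y x z $  — match x
step 6: stack=$ z x Q  input=y x z $  — expand Q -> y
step 7: stack=$ z x y  input=y x z $  — match y
step 8: stack=$ z x  input=x z $  — match x
step 9: stack=$ z  input=z $  — match z
Accept reached after 9 steps.

9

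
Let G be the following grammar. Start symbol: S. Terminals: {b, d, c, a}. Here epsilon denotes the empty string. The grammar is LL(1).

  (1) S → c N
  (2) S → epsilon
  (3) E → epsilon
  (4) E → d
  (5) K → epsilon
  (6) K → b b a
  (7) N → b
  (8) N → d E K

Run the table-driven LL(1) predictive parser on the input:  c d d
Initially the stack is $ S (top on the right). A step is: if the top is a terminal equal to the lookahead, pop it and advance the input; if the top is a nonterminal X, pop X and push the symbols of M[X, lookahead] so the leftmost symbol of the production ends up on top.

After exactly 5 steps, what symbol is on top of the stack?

d

     Stack    Input    Action
  1  $ S      c d d $  expand S → c N
  2  $ N c    c d d $  match c
  3  $ N      d d $    expand N → d E K
  4  $ K E d  d d $    match d
  5  $ K E    d $      expand E → d
Stack after step 5: $ K d (top = d).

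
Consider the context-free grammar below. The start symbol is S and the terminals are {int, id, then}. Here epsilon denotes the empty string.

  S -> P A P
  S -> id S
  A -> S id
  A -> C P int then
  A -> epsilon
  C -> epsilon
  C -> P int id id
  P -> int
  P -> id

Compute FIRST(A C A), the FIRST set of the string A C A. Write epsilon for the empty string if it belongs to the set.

{epsilon, id, int}

FIRST(P) = {id, int}
FIRST(S) = {id, int}  (via P A P)
FIRST(C) = {epsilon, id, int}  (via P int id id)
FIRST(A) = {epsilon, id, int}  (via S id, C P int then)
FIRST(A C A): take FIRST of each symbol in turn, carrying on past any symbol whose FIRST contains epsilon; result {epsilon, id, int}.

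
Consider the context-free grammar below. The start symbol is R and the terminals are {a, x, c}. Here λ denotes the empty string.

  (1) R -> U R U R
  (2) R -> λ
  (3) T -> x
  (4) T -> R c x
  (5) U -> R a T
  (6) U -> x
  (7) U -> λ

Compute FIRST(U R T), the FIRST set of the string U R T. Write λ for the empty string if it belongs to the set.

{a, c, x}

FIRST(R): from R->U R U R we get {λ, a, x}; from R->λ we get {λ}. So FIRST(R) = {λ, a, x}.
FIRST(T): from T->x we get {x}; from T->R c x we get {a, c, x}. So FIRST(T) = {a, c, x}.
FIRST(U): from U->R a T we get {a, x}; from U->x we get {x}; from U->λ we get {λ}. So FIRST(U) = {λ, a, x}.
FIRST(U R T): take FIRST of each symbol in turn, carrying on past any symbol whose FIRST contains λ; result {a, c, x}.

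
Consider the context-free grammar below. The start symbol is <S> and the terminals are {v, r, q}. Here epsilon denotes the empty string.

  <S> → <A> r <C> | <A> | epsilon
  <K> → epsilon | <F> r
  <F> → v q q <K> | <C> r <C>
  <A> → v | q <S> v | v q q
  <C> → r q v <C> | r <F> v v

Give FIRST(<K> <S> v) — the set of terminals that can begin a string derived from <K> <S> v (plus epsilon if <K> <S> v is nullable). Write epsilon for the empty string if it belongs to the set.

{q, r, v}

FIRST(<A>): from <A>→v we get {v}; from <A>→q <S> v we get {q}; from <A>→v q q we get {v}. So FIRST(<A>) = {q, v}.
FIRST(<C>): from <C>→r q v <C> we get {r}; from <C>→r <F> v v we get {r}. So FIRST(<C>) = {r}.
FIRST(<S>): from <S>→<A> r <C> we get {q, v}; from <S>→<A> we get {q, v}; from <S>→epsilon we get {epsilon}. So FIRST(<S>) = {epsilon, q, v}.
FIRST(<F>): from <F>→v q q <K> we get {v}; from <F>→<C> r <C> we get {r}. So FIRST(<F>) = {r, v}.
FIRST(<K>): from <K>→epsilon we get {epsilon}; from <K>→<F> r we get {r, v}. So FIRST(<K>) = {epsilon, r, v}.
FIRST(<K> <S> v): take FIRST of each symbol in turn, carrying on past any symbol whose FIRST contains epsilon; result {q, r, v}.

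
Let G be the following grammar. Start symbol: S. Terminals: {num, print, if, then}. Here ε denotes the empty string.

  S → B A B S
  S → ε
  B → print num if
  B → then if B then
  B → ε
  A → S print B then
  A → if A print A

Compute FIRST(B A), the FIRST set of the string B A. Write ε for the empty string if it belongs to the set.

{if, print, then}

FIRST(B): from B→print num if we get {print}; from B→then if B then we get {then}; from B→ε we get {ε}. So FIRST(B) = {ε, print, then}.
FIRST(S): from S→B A B S we get {if, print, then}; from S→ε we get {ε}. So FIRST(S) = {ε, if, print, then}.
FIRST(A): from A→S print B then we get {if, print, then}; from A→if A print A we get {if}. So FIRST(A) = {if, print, then}.
FIRST(B A): take FIRST of each symbol in turn, carrying on past any symbol whose FIRST contains ε; result {if, print, then}.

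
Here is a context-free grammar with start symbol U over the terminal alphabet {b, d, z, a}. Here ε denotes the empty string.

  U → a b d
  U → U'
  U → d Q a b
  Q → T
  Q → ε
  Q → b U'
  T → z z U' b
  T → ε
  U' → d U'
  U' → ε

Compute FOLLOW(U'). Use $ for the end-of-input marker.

{$, a, b}

FIRST(T): from T→z z U' b we get {z}; from T→ε we get {ε}. So FIRST(T) = {ε, z}.
FIRST(U'): from U'→d U' we get {d}; from U'→ε we get {ε}. So FIRST(U') = {ε, d}.
FIRST(U): from U→a b d we get {a}; from U→U' we get {ε, d}; from U→d Q a b we get {d}. So FIRST(U) = {ε, a, d}.
FIRST(Q): from Q→T we get {ε, z}; from Q→ε we get {ε}; from Q→b U' we get {b}. So FIRST(Q) = {ε, b, z}.
FOLLOW(U) includes $ since U is the start symbol.
FOLLOW(U): U appears on no right-hand side. Thus FOLLOW(U) = {$}.
FOLLOW(Q): in U→d Q a b, Q is followed by a b with FIRST {a}. Thus FOLLOW(Q) = {a}.
FOLLOW(T): in Q→T, the suffix after T is empty, so FOLLOW(T) ⊇ FOLLOW(Q) = {a}. Thus FOLLOW(T) = {a}.
FOLLOW(U'): in U→U', the suffix after U' is empty, so FOLLOW(U') ⊇ FOLLOW(U) = {$}; in Q→b U', the suffix after U' is empty, so FOLLOW(U') ⊇ FOLLOW(Q) = {a}; in T→z z U' b, U' is followed by b with FIRST {b}; in U'→d U', the suffix after U' is empty (adds nothing new). Thus FOLLOW(U') = {$, a, b}.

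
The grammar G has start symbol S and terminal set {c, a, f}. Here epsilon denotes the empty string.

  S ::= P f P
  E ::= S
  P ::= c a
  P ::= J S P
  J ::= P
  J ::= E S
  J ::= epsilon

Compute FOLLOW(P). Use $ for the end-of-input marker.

{$, c, f}

FIRST(S) = {c}  (via P f P)
FIRST(E) = {c}  (via S)
FIRST(P) = {c}  (via J S P)
FIRST(J) = {epsilon, c}  (via P, E S)
FOLLOW(S) includes $ since S is the start symbol.
FOLLOW(E): in J::=E S, E is followed by S with FIRST {c}. Thus FOLLOW(E) = {c}.
FOLLOW(J): in P::=J S P, J is followed by S P with FIRST {c}. Thus FOLLOW(J) = {c}.
FOLLOW(S): in E::=S, the suffix after S is empty, so FOLLOW(S) ⊇ FOLLOW(E) = {c}; in P::=J S P, S is followed by P with FIRST {c}; in J::=E S, the suffix after S is empty, so FOLLOW(S) ⊇ FOLLOW(J) = {c}. Thus FOLLOW(S) = {$, c}.
FOLLOW(P): in S::=P f P (occurrence 1), P is followed by f P with FIRST {f}; in S::=P f P (occurrence 2), the suffix after P is empty, so FOLLOW(P) ⊇ FOLLOW(S) = {$, c}; in P::=J S P, the suffix after P is empty (adds nothing new); in J::=P, the suffix after P is empty, so FOLLOW(P) ⊇ FOLLOW(J) = {c}. Thus FOLLOW(P) = {$, c, f}.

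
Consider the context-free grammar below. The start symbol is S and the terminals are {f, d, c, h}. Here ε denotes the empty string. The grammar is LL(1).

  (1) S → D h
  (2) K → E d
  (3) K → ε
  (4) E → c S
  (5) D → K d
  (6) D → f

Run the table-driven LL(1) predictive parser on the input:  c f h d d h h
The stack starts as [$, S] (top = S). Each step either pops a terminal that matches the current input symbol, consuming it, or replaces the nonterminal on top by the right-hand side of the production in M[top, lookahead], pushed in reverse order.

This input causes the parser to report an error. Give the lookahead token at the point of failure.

      Stack        Input            Action
   1  $ S          c f h d d h h $  expand S → D h
   2  $ h D        c f h d d h h $  expand D → K d
   3  $ h d K      c f h d d h h $  expand K → E d
   4  $ h d d E    c f h d d h h $  expand E → c S
   5  $ h d d S c  c f h d d h h $  match c
   6  $ h d d S    f h d d h h $    expand S → D h
   7  $ h d d h D  f h d d h h $    expand D → f
   8  $ h d d h f  f h d d h h $    match f
   9  $ h d d h    h d d h h $      match h
  10  $ h d d      d d h h $        match d
  11  $ h d        d h h $          match d
  12  $ h          h h $            match h
  13  $            h $              error: stack empty but input remains

h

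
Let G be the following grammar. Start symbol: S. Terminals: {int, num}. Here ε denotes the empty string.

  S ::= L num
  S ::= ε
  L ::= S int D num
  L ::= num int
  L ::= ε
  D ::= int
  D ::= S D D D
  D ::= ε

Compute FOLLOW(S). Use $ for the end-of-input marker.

{$, int, num}

FIRST(S) = {ε, int, num}  (via L num)
FIRST(L) = {ε, int, num}  (via S int D num)
FIRST(D) = {ε, int, num}  (via S D D D)
FOLLOW(S) includes $ since S is the start symbol.
FOLLOW(L): in S::=L num, L is followed by num with FIRST {num}. Thus FOLLOW(L) = {num}.
FOLLOW(D): in L::=S int D num, D is followed by num with FIRST {num}; in D::=S D D D (occurrence 1), D is followed by D D with FIRST {ε, int, num}; in D::=S D D D (occurrence 1), the suffix after D is nullable (adds nothing new); in D::=S D D D (occurrence 2), D is followed by D with FIRST {ε, int, num}; in D::=S D D D (occurrence 2), the suffix after D is nullable (adds nothing new); in D::=S D D D (occurrence 3), the suffix after D is empty (adds nothing new). Thus FOLLOW(D) = {int, num}.
FOLLOW(S): in L::=S int D num, S is followed by int D num with FIRST {int}; in D::=S D D D, S is followed by D D D with FIRST {ε, int, num}; in D::=S D D D, the suffix after S is nullable, so FOLLOW(S) ⊇ FOLLOW(D) = {int, num}. Thus FOLLOW(S) = {$, int, num}.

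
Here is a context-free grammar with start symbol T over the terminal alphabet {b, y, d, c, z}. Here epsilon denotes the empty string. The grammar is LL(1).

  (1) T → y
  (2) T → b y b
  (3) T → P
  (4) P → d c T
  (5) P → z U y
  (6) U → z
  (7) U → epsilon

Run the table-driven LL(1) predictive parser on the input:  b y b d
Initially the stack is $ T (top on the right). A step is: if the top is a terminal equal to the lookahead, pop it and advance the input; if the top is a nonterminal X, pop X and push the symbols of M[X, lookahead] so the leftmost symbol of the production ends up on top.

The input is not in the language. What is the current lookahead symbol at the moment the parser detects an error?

d

     Stack    Input      Action
  1  $ T      b y b d $  expand T → b y b
  2  $ b y b  b y b d $  match b
  3  $ b y    y b d $    match y
  4  $ b      b d $      match b
  5  $        d $        error: stack empty but input remains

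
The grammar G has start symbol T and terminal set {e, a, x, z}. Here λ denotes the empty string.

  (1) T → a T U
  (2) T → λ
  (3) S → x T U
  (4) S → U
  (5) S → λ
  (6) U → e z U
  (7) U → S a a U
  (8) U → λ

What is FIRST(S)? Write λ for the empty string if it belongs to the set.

{λ, a, e, x}

FIRST(T) = {λ, a}
FIRST(S) = {λ, a, e, x}  (via U)
FIRST(U) = {λ, a, e, x}  (via S a a U)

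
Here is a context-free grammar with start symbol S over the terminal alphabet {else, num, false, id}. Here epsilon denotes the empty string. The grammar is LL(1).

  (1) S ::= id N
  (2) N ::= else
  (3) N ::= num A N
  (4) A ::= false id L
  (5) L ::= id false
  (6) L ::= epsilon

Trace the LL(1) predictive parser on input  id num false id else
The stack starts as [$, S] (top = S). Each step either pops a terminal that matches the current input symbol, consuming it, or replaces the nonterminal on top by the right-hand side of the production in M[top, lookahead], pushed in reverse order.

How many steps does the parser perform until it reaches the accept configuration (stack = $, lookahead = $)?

10

      Stack           Input                   Action
   1  $ S             id num false id else $  expand S ::= id N
   2  $ N id          id num false id else $  match id
   3  $ N             num false id else $     expand N ::= num A N
   4  $ N A num       num false id else $     match num
   5  $ N A           false id else $         expand A ::= false id L
   6  $ N L id false  false id else $         match false
   7  $ N L id        id else $               match id
   8  $ N L           else $                  expand L ::= epsilon
   9  $ N             else $                  expand N ::= else
  10  $ else          else $                  match else
Accept reached after 10 steps.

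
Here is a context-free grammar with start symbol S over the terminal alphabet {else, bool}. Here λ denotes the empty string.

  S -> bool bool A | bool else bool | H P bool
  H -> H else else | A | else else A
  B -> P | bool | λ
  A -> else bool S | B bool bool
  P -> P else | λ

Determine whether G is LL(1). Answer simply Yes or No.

No

FIRST(S) = {bool, else}
FIRST(H) = {bool, else}
FIRST(B) = {λ, bool, else}
FIRST(A) = {bool, else}
FIRST(P) = {λ, else}
FOLLOW(S) = {$, bool, else}
FOLLOW(H) = {bool, else}
FOLLOW(B) = {bool}
FOLLOW(A) = {$, bool, else}
FOLLOW(P) = {bool, else}
Cell M[A, else] receives both A -> else bool S and A -> B bool bool — the grammar is not LL(1).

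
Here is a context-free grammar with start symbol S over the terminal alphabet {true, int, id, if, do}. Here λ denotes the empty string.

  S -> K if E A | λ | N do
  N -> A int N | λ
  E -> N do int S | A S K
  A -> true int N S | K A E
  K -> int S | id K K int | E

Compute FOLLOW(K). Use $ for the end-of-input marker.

FIRST(S) = {λ, do, id, int, true}  (via K if E A, N do)
FIRST(N) = {λ, do, id, int, true}  (via A int N)
FIRST(E) = {do, id, int, true}  (via N do int S, A S K)
FIRST(K) = {do, id, int, true}  (via E)
FIRST(A) = {do, id, int, true}  (via K A E)
FOLLOW(S) includes $ since S is the start symbol.
FOLLOW(S): in E->N do int S, the suffix after S is empty, so FOLLOW(S) ⊇ FOLLOW(E) = {$, do, id, if, int, true}; in E->A S K, S is followed by K with FIRST {do, id, int, true}; in A->true int N S, the suffix after S is empty, so FOLLOW(S) ⊇ FOLLOW(A) = {$, do, id, if, int, true}; in K->int S, the suffix after S is empty, so FOLLOW(S) ⊇ FOLLOW(K) = {$, do, id, if, int, true}. Thus FOLLOW(S) = {$, do, id, if, int, true}.
FOLLOW(A): in S->K if E A, the suffix after A is empty, so FOLLOW(A) ⊇ FOLLOW(S) = {$, do, id, if, int, true}; in N->A int N, A is followed by int N with FIRST {int}; in E->A S K, A is followed by S K with FIRST {do, id, int, true}; in A->K A E, A is followed by E with FIRST {do, id, int, true}. Thus FOLLOW(A) = {$, do, id, if, int, true}.
FOLLOW(N): in S->N do, N is followed by do with FIRST {do}; in N->A int N, the suffix after N is empty (adds nothing new); in E->N do int S, N is followed by do int S with FIRST {do}; in A->true int N S, N is followed by S with FIRST {λ, do, id, int, true}; in A->true int N S, the suffix after N is nullable, so FOLLOW(N) ⊇ FOLLOW(A) = {$, do, id, if, int, true}. Thus FOLLOW(N) = {$, do, id, if, int, true}.
FOLLOW(E): in S->K if E A, E is followed by A with FIRST {do, id, int, true}; in A->K A E, the suffix after E is empty, so FOLLOW(E) ⊇ FOLLOW(A) = {$, do, id, if, int, true}; in K->E, the suffix after E is empty, so FOLLOW(E) ⊇ FOLLOW(K) = {$, do, id, if, int, true}. Thus FOLLOW(E) = {$, do, id, if, int, true}.
FOLLOW(K): in S->K if E A, K is followed by if E A with FIRST {if}; in E->A S K, the suffix after K is empty, so FOLLOW(K) ⊇ FOLLOW(E) = {$, do, id, if, int, true}; in A->K A E, K is followed by A E with FIRST {do, id, int, true}; in K->id K K int (occurrence 1), K is followed by K int with FIRST {do, id, int, true}; in K->id K K int (occurrence 2), K is followed by int with FIRST {int}. Thus FOLLOW(K) = {$, do, id, if, int, true}.

{$, do, id, if, int, true}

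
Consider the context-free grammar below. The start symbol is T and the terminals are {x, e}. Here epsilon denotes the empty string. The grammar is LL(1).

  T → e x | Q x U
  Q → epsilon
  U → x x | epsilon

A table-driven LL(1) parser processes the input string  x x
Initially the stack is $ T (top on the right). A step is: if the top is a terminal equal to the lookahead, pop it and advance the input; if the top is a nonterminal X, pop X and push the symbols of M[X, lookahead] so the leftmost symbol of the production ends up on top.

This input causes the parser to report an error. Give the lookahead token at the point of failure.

step 1: stack=$ T  input=x x $  — expand T → Q x U
step 2: stack=$ U x Q  input=x x $  — expand Q → epsilon
step 3: stack=$ U x  input=x x $  — match x
step 4: stack=$ U  input=x $  — expand U → x x
step 5: stack=$ x x  input=x $  — match x
step 6: stack=$ x  input=$  — error: top is terminal x but lookahead is $

$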